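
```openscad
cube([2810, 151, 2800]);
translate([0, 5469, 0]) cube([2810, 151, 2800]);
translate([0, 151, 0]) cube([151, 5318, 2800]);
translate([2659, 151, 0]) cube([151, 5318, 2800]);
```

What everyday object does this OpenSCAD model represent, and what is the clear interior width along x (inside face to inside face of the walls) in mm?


A house (or room) frame. The interior width is 2508 mm.

Four 2800 mm walls enclosing a rectangle with no floor or roof — a room or house frame. Outside width is 2810 mm and wall thickness is 151 mm, so the interior width is 2810 − 2 × 151 = 2508 mm.


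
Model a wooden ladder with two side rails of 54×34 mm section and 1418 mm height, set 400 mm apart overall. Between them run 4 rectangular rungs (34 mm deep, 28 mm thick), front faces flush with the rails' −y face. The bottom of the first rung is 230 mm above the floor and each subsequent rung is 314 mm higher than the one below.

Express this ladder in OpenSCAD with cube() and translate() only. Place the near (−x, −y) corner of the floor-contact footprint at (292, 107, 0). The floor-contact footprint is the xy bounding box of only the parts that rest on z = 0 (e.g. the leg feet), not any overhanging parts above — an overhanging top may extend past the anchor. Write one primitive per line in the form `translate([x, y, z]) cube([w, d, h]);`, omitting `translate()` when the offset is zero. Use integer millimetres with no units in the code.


translate([292, 107, 0]) cube([54, 34, 1418]);
translate([638, 107, 0]) cube([54, 34, 1418]);
translate([346, 107, 230]) cube([292, 34, 28]);
translate([346, 107, 544]) cube([292, 34, 28]);
translate([346, 107, 858]) cube([292, 34, 28]);
translate([346, 107, 1172]) cube([292, 34, 28]);


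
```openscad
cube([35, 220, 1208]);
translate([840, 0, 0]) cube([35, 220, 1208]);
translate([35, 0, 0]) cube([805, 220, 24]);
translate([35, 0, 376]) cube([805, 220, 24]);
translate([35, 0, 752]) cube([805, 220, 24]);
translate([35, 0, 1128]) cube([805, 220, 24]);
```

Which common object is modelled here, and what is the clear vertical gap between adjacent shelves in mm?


A bookshelf. The clear shelf gap is 352 mm.

Two tall side panels with 4 horizontal boards between them — a bookshelf. The first two shelf undersides are at z = 0 and z = 376; with shelf thickness 24, the clear gap is 376 − 0 − 24 = 352 mm.


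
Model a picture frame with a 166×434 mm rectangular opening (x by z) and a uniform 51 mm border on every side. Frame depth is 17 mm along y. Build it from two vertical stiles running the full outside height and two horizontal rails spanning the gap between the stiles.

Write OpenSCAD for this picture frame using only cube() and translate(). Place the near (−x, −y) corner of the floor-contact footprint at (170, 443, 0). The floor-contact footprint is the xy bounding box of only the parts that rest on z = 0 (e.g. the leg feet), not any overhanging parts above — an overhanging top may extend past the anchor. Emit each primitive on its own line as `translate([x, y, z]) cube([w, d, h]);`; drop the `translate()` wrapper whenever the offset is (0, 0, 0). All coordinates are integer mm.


translate([170, 443, 0]) cube([51, 17, 536]);
translate([387, 443, 0]) cube([51, 17, 536]);
translate([221, 443, 0]) cube([166, 17, 51]);
translate([221, 443, 485]) cube([166, 17, 51]);


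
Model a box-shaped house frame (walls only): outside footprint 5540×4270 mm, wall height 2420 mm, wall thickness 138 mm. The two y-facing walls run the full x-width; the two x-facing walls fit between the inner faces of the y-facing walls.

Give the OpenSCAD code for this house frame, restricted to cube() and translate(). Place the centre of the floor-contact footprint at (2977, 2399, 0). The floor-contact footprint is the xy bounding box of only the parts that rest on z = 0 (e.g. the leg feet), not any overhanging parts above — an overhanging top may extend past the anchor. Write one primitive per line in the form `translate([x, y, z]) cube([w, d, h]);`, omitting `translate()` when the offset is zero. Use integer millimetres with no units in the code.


translate([207, 264, 0]) cube([5540, 138, 2420]);
translate([207, 4396, 0]) cube([5540, 138, 2420]);
translate([207, 402, 0]) cube([138, 3994, 2420]);
translate([5609, 402, 0]) cube([138, 3994, 2420]);


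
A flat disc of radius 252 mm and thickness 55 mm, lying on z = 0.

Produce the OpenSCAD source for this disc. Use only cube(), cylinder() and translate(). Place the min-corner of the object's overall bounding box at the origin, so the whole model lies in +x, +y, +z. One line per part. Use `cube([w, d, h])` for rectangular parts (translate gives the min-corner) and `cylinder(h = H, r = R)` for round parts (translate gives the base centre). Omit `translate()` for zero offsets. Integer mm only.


translate([252, 252, 0]) cylinder(h = 55, r = 252);


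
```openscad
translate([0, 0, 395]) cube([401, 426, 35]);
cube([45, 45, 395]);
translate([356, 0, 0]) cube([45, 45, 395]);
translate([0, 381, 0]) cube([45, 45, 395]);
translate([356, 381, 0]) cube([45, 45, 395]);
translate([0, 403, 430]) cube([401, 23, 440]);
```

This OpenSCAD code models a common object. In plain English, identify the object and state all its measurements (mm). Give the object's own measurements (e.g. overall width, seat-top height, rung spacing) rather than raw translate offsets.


A chair. The seat is a 401×426×35 mm slab with its top at z = 430 mm, on four 45×45 mm corner legs (flush with the seat edges, standing on z = 0). A flat backrest 23 mm thick, 440 mm tall, spans the full seat width and rises from the seat top along its +y edge, rear face flush with the rear of the seat.


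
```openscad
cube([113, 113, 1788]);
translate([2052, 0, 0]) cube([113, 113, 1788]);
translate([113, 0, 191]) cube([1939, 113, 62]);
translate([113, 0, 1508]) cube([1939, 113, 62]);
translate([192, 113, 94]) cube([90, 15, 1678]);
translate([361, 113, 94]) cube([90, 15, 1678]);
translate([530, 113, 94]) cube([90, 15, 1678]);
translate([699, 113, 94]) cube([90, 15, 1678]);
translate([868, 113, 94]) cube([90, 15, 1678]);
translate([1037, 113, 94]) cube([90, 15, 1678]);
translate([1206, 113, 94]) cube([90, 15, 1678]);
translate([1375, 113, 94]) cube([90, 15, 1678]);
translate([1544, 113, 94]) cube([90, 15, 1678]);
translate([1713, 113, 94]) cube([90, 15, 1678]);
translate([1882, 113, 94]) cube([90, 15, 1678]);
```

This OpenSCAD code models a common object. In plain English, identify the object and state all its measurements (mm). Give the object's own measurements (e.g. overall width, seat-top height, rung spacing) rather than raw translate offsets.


A fence section. Two 113×113 mm posts, 1788 mm tall, stand on the floor with a clear span of 1939 mm between their inner faces. Two horizontal rails of 113×62 mm section span the gap between the posts with their undersides at z = 191 mm and z = 1508 mm, flush with the posts' −y face. 11 pickets, each 90 mm wide, 15 mm thick and 1678 mm tall, are fixed to the +y face of the rails with their bottoms at z = 94 mm, spaced across the span with a 79 mm gap after the −x post and between neighbouring pickets, with 80 mm left before the +x post.


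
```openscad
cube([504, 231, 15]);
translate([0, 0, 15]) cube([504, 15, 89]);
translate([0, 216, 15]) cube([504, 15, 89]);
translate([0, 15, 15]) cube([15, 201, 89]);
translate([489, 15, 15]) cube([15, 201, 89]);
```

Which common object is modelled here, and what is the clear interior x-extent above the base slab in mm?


An open box. The internal width is 474 mm.

A 504×231 base slab with four walls standing on it — an open box. The base is 504 mm wide and the walls are 15 mm thick, so the internal width is 504 − 2 × 15 = 474 mm.


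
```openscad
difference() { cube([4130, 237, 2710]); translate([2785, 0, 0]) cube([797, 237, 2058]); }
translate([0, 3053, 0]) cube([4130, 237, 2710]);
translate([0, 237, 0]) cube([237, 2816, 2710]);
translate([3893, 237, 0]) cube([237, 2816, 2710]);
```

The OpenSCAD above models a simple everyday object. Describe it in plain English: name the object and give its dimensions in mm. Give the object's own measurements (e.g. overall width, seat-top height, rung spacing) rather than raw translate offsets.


A single room: four walls, each 2710 mm tall and 237 mm thick, enclosing an outside footprint 4130×3290 mm (x × y), no floor or roof. The front and back walls (−y and +y sides) run the full x-width; the side walls fit between their inner faces. A door opening 797 mm wide and 2058 mm tall is cut through the front wall from the floor up, its −x edge 2785 mm from the wall's −x end.


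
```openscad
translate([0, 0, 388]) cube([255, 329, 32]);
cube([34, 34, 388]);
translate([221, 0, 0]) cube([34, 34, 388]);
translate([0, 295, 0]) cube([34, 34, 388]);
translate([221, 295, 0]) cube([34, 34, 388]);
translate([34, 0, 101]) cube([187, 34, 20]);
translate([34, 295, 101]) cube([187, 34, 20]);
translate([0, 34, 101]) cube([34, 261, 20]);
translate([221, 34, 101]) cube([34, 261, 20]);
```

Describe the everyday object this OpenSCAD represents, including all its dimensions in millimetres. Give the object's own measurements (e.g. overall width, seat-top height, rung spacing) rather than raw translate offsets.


A four-legged stool. The seat is a 255×329×32 mm slab whose top surface is at z = 420 mm; four square legs, each 34×34 mm in cross-section, run from the floor (z = 0) to the underside of the seat, each flush with a corner of the seat. Four stretchers, 34 mm wide and 20 mm tall, connect adjacent legs with their undersides at z = 101 mm, each running between the inner faces of the legs it joins and aligned with the legs' outer faces on the other axis.


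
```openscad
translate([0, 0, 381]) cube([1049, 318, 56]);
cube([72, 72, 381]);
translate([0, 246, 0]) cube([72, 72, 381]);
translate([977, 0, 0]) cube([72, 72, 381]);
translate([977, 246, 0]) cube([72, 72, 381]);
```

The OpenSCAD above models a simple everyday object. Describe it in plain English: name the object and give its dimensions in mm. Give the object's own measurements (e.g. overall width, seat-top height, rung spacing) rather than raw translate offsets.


A long wooden bench with a 1049 mm (x) × 318 mm (y) seat, 56 mm thick, its top surface 437 mm above the floor. Four 72 mm square legs at the seat corners, flush with the edges, run from z = 0 to the seat underside.


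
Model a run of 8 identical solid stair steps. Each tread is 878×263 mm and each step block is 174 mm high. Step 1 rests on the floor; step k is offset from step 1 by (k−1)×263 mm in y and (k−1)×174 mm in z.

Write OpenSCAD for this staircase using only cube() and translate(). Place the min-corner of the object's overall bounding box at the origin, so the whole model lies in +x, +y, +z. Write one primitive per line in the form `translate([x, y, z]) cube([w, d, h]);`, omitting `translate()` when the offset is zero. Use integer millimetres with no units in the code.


cube([878, 263, 174]);
translate([0, 263, 174]) cube([878, 263, 174]);
translate([0, 526, 348]) cube([878, 263, 174]);
translate([0, 789, 522]) cube([878, 263, 174]);
translate([0, 1052, 696]) cube([878, 263, 174]);
translate([0, 1315, 870]) cube([878, 263, 174]);
translate([0, 1578, 1044]) cube([878, 263, 174]);
translate([0, 1841, 1218]) cube([878, 263, 174]);


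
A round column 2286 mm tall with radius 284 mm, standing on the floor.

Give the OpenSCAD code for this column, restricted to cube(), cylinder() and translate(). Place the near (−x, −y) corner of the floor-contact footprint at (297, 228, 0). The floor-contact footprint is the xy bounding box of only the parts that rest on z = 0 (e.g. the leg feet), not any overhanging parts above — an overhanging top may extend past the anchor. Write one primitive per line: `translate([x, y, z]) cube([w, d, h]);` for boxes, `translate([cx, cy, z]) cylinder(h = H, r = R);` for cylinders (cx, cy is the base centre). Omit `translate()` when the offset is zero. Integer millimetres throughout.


translate([581, 512, 0]) cylinder(h = 2286, r = 284);


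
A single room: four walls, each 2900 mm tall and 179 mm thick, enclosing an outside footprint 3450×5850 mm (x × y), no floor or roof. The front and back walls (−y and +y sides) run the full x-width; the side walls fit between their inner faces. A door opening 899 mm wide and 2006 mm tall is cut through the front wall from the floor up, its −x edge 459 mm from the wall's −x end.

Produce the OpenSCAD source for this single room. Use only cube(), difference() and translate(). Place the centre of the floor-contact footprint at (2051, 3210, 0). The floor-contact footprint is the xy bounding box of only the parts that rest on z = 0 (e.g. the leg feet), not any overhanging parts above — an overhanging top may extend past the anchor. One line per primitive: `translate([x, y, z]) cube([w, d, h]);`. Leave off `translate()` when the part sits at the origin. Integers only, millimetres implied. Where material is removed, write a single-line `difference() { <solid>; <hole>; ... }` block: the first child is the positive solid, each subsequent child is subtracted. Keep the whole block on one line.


difference() { translate([326, 285, 0]) cube([3450, 179, 2900]); translate([785, 285, 0]) cube([899, 179, 2006]); }
translate([326, 5956, 0]) cube([3450, 179, 2900]);
translate([326, 464, 0]) cube([179, 5492, 2900]);
translate([3597, 464, 0]) cube([179, 5492, 2900]);


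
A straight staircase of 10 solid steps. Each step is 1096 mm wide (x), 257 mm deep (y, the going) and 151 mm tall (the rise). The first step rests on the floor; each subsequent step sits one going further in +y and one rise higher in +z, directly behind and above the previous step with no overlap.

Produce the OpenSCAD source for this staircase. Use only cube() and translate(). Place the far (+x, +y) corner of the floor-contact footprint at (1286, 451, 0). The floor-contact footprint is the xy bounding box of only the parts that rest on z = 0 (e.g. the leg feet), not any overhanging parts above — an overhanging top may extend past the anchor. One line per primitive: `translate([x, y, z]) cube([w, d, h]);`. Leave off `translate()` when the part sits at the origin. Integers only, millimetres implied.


translate([190, 194, 0]) cube([1096, 257, 151]);
translate([190, 451, 151]) cube([1096, 257, 151]);
translate([190, 708, 302]) cube([1096, 257, 151]);
translate([190, 965, 453]) cube([1096, 257, 151]);
translate([190, 1222, 604]) cube([1096, 257, 151]);
translate([190, 1479, 755]) cube([1096, 257, 151]);
translate([190, 1736, 906]) cube([1096, 257, 151]);
translate([190, 1993, 1057]) cube([1096, 257, 151]);
translate([190, 2250, 1208]) cube([1096, 257, 151]);
translate([190, 2507, 1359]) cube([1096, 257, 151]);


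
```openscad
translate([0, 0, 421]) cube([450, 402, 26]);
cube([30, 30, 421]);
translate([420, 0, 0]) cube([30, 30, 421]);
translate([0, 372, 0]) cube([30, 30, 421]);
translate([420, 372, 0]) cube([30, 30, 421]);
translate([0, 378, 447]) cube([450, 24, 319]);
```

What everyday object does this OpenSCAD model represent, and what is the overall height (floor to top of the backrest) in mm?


A chair. The overall height is 766 mm.

A slab on four corner posts with a tall panel at the back — a chair. The seat slab sits at z = 421 with thickness 26, and the 319 mm backrest starts at the seat top, so the overall height is 421 + 26 + 319 = 766 mm.


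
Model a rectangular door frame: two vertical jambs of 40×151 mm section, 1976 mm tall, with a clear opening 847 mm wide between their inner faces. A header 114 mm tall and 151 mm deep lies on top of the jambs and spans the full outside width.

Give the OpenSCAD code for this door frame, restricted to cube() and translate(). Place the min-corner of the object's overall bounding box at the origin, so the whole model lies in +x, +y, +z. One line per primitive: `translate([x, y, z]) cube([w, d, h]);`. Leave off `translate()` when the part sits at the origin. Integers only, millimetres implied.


cube([40, 151, 1976]);
translate([887, 0, 0]) cube([40, 151, 1976]);
translate([0, 0, 1976]) cube([927, 151, 114]);


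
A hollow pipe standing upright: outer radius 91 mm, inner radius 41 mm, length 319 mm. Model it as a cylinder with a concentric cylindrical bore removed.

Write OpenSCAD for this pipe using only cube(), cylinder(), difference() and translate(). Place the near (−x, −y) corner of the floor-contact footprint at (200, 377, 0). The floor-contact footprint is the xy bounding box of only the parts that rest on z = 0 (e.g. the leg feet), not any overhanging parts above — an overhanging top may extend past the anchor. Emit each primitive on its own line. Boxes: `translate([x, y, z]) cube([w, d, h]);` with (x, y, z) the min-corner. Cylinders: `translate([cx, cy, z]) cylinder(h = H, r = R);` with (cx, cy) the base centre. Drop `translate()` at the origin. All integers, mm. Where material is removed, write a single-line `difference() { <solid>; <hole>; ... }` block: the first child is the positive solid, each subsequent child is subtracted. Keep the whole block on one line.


difference() { translate([291, 468, 0]) cylinder(h = 319, r = 91); translate([291, 468, 0]) cylinder(h = 319, r = 41); }


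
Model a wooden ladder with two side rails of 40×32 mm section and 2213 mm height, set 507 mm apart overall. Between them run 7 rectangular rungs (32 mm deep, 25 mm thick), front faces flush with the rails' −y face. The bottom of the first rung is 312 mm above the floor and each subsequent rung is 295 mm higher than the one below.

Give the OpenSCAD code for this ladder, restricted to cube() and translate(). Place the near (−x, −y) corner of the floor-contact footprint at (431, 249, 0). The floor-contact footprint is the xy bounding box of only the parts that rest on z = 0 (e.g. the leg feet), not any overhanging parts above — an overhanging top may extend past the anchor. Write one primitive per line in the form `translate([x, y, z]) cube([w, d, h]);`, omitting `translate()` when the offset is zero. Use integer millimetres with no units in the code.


translate([431, 249, 0]) cube([40, 32, 2213]);
translate([898, 249, 0]) cube([40, 32, 2213]);
translate([471, 249, 312]) cube([427, 32, 25]);
translate([471, 249, 607]) cube([427, 32, 25]);
translate([471, 249, 902]) cube([427, 32, 25]);
translate([471, 249, 1197]) cube([427, 32, 25]);
translate([471, 249, 1492]) cube([427, 32, 25]);
translate([471, 249, 1787]) cube([427, 32, 25]);
translate([471, 249, 2082]) cube([427, 32, 25]);


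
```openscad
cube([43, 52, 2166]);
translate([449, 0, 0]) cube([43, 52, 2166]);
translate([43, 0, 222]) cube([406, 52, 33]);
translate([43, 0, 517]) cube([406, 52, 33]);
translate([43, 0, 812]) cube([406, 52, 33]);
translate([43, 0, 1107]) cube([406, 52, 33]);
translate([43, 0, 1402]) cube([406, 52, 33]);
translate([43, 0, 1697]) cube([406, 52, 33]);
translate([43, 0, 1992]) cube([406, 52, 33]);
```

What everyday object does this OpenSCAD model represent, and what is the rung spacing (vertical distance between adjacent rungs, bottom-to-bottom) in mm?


A ladder. The rung spacing is 295 mm.

Two tall 43×52 posts with 7 short bars between them — a ladder. Adjacent rungs sit at z = 222 and z = 517, so the spacing is 517 − 222 = 295 mm.


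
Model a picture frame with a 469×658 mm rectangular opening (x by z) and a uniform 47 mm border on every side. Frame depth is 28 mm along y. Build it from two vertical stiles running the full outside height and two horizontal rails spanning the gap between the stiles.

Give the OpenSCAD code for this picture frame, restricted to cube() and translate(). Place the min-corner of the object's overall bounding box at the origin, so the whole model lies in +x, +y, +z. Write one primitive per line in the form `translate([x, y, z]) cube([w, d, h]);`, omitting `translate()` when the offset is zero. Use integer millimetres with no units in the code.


cube([47, 28, 752]);
translate([516, 0, 0]) cube([47, 28, 752]);
translate([47, 0, 0]) cube([469, 28, 47]);
translate([47, 0, 705]) cube([469, 28, 47]);


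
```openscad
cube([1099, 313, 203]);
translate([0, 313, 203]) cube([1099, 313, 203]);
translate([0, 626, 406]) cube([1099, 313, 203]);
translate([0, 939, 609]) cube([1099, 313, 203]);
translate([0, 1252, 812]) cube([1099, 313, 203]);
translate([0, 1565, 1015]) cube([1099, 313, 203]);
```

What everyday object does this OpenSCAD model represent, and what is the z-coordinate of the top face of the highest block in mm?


A staircase. The total rise is 1218 mm.

6 identical blocks, each offset up and back from the previous — a staircase. Each step is 203 mm tall and there are 6 of them, so the total rise is 6 × 203 = 1218 mm.


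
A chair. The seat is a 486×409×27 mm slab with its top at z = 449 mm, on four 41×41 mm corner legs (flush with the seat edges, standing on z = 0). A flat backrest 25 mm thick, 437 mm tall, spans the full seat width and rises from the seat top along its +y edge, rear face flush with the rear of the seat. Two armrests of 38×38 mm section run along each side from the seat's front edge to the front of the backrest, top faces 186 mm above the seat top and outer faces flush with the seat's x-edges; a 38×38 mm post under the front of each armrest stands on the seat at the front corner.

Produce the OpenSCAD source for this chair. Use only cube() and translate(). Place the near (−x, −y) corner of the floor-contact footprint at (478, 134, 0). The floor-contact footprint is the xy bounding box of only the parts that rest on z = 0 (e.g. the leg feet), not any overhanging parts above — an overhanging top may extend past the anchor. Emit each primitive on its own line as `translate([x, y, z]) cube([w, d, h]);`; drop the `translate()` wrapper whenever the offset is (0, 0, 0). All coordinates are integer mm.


translate([478, 134, 422]) cube([486, 409, 27]);
translate([478, 134, 0]) cube([41, 41, 422]);
translate([923, 134, 0]) cube([41, 41, 422]);
translate([478, 502, 0]) cube([41, 41, 422]);
translate([923, 502, 0]) cube([41, 41, 422]);
translate([478, 518, 449]) cube([486, 25, 437]);
translate([478, 134, 597]) cube([38, 384, 38]);
translate([926, 134, 597]) cube([38, 384, 38]);
translate([478, 134, 449]) cube([38, 38, 148]);
translate([926, 134, 449]) cube([38, 38, 148]);


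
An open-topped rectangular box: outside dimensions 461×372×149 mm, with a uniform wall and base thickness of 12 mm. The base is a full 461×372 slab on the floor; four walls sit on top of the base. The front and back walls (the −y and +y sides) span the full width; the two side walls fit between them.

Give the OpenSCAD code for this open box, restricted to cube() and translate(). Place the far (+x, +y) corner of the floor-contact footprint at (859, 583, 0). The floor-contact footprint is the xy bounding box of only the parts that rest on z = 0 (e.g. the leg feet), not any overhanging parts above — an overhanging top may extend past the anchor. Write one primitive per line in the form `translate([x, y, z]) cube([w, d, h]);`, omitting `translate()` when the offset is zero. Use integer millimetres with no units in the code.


translate([398, 211, 0]) cube([461, 372, 12]);
translate([398, 211, 12]) cube([461, 12, 137]);
translate([398, 571, 12]) cube([461, 12, 137]);
translate([398, 223, 12]) cube([12, 348, 137]);
translate([847, 223, 12]) cube([12, 348, 137]);


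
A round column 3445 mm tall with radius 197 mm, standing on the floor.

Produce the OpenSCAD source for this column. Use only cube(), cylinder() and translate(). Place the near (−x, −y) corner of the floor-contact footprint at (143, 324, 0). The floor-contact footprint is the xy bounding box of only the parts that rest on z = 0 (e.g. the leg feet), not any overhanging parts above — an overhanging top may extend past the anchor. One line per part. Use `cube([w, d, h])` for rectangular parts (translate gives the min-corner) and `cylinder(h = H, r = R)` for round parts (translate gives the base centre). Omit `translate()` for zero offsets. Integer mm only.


translate([340, 521, 0]) cylinder(h = 3445, r = 197);


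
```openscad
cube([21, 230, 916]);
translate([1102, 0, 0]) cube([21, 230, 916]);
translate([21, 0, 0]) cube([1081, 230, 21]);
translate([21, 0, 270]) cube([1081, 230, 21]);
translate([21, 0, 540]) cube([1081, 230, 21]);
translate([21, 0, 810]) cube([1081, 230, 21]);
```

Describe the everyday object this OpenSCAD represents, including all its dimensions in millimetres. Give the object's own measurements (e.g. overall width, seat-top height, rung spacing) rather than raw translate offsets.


An open bookshelf. Two side panels, each 21 mm thick, 230 mm deep and 916 mm tall, stand 1123 mm apart (outside-to-outside). Between them sit 4 shelves, each 21 mm thick and 230 mm deep, spanning the full gap between the sides. The bottom shelf rests on the floor (its underside at z = 0) and the clear gap between one shelf's top and the next shelf's underside is 249 mm.


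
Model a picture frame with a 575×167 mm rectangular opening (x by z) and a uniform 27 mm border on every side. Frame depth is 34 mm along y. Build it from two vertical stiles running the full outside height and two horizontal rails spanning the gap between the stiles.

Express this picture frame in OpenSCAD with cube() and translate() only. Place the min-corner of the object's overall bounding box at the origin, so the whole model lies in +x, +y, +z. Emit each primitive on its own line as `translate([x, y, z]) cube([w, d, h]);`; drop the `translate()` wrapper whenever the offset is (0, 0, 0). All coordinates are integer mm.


cube([27, 34, 221]);
translate([602, 0, 0]) cube([27, 34, 221]);
translate([27, 0, 0]) cube([575, 34, 27]);
translate([27, 0, 194]) cube([575, 34, 27]);


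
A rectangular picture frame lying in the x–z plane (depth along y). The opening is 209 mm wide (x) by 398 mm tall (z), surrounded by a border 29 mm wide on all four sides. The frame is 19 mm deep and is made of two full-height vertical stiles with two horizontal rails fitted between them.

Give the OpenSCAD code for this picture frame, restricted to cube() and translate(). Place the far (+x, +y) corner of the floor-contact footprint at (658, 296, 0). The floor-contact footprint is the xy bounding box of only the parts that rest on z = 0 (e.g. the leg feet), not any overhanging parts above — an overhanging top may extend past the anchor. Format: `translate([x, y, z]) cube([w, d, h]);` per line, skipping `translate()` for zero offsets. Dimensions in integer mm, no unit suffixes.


translate([391, 277, 0]) cube([29, 19, 456]);
translate([629, 277, 0]) cube([29, 19, 456]);
translate([420, 277, 0]) cube([209, 19, 29]);
translate([420, 277, 427]) cube([209, 19, 29]);


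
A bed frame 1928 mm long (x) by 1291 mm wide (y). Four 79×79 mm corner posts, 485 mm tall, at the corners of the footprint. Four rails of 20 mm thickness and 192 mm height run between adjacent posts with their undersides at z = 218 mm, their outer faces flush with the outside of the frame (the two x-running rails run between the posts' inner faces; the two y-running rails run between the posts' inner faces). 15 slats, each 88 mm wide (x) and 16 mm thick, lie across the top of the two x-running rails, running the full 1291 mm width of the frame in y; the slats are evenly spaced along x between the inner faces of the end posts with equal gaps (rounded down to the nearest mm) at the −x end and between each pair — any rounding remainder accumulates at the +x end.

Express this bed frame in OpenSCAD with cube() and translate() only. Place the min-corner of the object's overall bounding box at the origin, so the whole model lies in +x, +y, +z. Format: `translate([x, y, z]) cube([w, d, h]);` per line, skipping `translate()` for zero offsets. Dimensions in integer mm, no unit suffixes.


cube([79, 79, 485]);
translate([0, 1212, 0]) cube([79, 79, 485]);
translate([1849, 0, 0]) cube([79, 79, 485]);
translate([1849, 1212, 0]) cube([79, 79, 485]);
translate([79, 0, 218]) cube([1770, 20, 192]);
translate([79, 1271, 218]) cube([1770, 20, 192]);
translate([0, 79, 218]) cube([20, 1133, 192]);
translate([1908, 79, 218]) cube([20, 1133, 192]);
translate([107, 0, 410]) cube([88, 1291, 16]);
translate([223, 0, 410]) cube([88, 1291, 16]);
translate([339, 0, 410]) cube([88, 1291, 16]);
translate([455, 0, 410]) cube([88, 1291, 16]);
translate([571, 0, 410]) cube([88, 1291, 16]);
translate([687, 0, 410]) cube([88, 1291, 16]);
translate([803, 0, 410]) cube([88, 1291, 16]);
translate([919, 0, 410]) cube([88, 1291, 16]);
translate([1035, 0, 410]) cube([88, 1291, 16]);
translate([1151, 0, 410]) cube([88, 1291, 16]);
translate([1267, 0, 410]) cube([88, 1291, 16]);
translate([1383, 0, 410]) cube([88, 1291, 16]);
translate([1499, 0, 410]) cube([88, 1291, 16]);
translate([1615, 0, 410]) cube([88, 1291, 16]);
translate([1731, 0, 410]) cube([88, 1291, 16]);


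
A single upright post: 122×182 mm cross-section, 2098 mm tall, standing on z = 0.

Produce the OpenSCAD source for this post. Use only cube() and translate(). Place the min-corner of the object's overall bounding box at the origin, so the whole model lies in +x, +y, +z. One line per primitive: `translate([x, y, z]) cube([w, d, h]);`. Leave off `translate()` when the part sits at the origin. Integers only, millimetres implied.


cube([122, 182, 2098]);


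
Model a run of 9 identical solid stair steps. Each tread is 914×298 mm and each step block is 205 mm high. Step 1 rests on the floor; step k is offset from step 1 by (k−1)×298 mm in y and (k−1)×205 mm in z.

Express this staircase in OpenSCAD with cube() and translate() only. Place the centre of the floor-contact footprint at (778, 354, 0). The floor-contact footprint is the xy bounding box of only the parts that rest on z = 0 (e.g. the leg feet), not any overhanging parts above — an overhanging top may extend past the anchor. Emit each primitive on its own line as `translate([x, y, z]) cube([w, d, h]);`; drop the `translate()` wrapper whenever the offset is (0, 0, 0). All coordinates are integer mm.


translate([321, 205, 0]) cube([914, 298, 205]);
translate([321, 503, 205]) cube([914, 298, 205]);
translate([321, 801, 410]) cube([914, 298, 205]);
translate([321, 1099, 615]) cube([914, 298, 205]);
translate([321, 1397, 820]) cube([914, 298, 205]);
translate([321, 1695, 1025]) cube([914, 298, 205]);
translate([321, 1993, 1230]) cube([914, 298, 205]);
translate([321, 2291, 1435]) cube([914, 298, 205]);
translate([321, 2589, 1640]) cube([914, 298, 205]);


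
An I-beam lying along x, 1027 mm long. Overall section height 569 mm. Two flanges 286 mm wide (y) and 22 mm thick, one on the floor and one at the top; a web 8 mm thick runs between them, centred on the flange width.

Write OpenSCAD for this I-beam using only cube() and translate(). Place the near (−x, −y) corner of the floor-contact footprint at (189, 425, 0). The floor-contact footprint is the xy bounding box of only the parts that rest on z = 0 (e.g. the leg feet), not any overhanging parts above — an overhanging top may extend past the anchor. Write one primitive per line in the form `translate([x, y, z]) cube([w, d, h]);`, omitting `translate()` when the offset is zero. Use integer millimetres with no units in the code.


translate([189, 425, 0]) cube([1027, 286, 22]);
translate([189, 564, 22]) cube([1027, 8, 525]);
translate([189, 425, 547]) cube([1027, 286, 22]);


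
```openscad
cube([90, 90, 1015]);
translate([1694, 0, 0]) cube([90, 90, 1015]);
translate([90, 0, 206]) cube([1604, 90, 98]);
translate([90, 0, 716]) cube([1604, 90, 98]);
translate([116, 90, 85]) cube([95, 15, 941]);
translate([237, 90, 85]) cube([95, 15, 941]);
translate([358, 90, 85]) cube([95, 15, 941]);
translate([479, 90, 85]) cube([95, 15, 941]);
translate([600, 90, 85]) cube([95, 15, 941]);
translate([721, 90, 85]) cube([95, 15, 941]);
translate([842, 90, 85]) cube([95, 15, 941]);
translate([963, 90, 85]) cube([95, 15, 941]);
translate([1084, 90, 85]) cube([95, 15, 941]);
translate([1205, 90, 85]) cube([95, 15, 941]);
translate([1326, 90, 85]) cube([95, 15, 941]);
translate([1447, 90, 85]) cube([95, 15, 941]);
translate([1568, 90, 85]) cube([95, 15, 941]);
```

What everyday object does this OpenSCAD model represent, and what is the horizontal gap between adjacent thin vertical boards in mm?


A fence section. The picket gap is 26 mm.

Two posts, two rails, 13 pickets — a fence section. Span 1604 mm holds 13 pickets of 95 mm with 14 equal gaps: ⌊(1604 − 13·95) / 14⌋ = 26 mm.


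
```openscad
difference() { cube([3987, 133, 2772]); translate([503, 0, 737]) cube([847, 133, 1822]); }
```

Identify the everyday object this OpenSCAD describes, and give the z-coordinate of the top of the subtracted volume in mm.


A wall with a window opening. The window head height is 2559 mm.

A wall with a rectangular opening subtracted — a window. Sill at z = 737, opening 1822 mm tall, so the head is at 737 + 1822 = 2559 mm.


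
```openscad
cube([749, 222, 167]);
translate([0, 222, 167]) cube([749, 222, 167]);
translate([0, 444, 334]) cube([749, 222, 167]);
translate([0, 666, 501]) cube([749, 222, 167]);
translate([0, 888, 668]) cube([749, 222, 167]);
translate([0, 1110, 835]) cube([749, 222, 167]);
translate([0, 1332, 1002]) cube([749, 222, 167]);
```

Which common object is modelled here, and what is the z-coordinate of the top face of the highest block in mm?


A staircase. The total rise is 1169 mm.

7 identical blocks, each offset up and back from the previous — a staircase. Each step is 167 mm tall and there are 7 of them, so the total rise is 7 × 167 = 1169 mm.


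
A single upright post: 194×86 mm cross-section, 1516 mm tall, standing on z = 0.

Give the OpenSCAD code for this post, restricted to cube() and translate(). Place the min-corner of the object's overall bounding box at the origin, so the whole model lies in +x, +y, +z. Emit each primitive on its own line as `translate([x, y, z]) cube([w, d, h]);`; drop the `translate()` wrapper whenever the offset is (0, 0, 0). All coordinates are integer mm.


cube([194, 86, 1516]);


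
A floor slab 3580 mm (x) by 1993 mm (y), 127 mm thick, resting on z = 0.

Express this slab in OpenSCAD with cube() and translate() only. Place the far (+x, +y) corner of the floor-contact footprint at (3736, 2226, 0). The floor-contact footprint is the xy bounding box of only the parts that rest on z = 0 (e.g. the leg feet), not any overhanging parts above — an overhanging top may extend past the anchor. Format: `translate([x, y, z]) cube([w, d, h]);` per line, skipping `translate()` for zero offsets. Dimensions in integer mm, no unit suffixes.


translate([156, 233, 0]) cube([3580, 1993, 127]);


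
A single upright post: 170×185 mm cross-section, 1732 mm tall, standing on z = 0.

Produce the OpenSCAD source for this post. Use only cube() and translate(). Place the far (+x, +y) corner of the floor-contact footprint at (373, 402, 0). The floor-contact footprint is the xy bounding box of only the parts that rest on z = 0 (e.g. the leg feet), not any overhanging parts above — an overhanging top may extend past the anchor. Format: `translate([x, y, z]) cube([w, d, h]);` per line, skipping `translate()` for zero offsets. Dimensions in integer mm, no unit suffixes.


translate([203, 217, 0]) cube([170, 185, 1732]);


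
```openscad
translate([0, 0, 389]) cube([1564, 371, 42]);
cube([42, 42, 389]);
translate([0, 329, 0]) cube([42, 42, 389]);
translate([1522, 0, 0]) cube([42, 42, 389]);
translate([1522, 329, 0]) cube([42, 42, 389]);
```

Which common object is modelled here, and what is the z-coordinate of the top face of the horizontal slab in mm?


A bench. The seat-top height is 431 mm.

A long slab on four corner posts — a bench. The slab sits at z = 389 with thickness 42, so the top is 389 + 42 = 431 mm.


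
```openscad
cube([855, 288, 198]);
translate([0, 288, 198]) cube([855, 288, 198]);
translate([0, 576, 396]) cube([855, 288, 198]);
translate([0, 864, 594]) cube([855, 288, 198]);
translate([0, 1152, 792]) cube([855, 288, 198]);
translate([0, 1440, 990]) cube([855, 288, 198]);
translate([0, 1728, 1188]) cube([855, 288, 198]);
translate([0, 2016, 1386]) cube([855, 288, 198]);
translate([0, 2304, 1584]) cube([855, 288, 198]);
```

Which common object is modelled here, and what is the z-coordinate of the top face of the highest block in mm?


A staircase. The total rise is 1782 mm.

9 identical blocks, each offset up and back from the previous — a staircase. Each step is 198 mm tall and there are 9 of them, so the total rise is 9 × 198 = 1782 mm.


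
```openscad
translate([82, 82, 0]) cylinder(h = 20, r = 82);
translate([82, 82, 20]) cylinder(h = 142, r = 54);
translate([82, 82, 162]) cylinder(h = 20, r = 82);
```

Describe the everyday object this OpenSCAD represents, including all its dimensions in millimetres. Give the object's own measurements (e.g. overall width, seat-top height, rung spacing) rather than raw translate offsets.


A spool: two coaxial disc flanges of radius 82 mm and thickness 20 mm, joined by a core cylinder of radius 54 mm and height 142 mm. The lower flange rests on z = 0 and the three cylinders share a vertical axis.


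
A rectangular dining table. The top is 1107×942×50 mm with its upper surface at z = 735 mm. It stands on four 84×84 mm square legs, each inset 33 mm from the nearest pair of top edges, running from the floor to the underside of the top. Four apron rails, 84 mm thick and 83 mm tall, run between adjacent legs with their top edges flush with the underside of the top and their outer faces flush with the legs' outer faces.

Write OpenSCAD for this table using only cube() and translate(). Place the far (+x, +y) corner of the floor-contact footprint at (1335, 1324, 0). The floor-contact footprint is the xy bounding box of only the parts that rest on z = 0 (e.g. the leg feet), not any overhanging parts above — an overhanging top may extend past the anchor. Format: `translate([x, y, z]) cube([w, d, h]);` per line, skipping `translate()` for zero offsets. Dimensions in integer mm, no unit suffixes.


translate([261, 415, 685]) cube([1107, 942, 50]);
translate([294, 448, 0]) cube([84, 84, 685]);
translate([1251, 448, 0]) cube([84, 84, 685]);
translate([294, 1240, 0]) cube([84, 84, 685]);
translate([1251, 1240, 0]) cube([84, 84, 685]);
translate([378, 448, 602]) cube([873, 84, 83]);
translate([378, 1240, 602]) cube([873, 84, 83]);
translate([294, 532, 602]) cube([84, 708, 83]);
translate([1251, 532, 602]) cube([84, 708, 83]);


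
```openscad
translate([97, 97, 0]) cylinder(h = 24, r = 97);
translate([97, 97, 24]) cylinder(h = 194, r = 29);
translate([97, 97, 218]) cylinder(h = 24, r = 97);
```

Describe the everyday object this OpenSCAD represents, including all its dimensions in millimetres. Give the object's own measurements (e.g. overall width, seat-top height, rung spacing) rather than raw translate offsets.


A spool: two coaxial disc flanges of radius 97 mm and thickness 24 mm, joined by a core cylinder of radius 29 mm and height 194 mm. The lower flange rests on z = 0 and the three cylinders share a vertical axis.


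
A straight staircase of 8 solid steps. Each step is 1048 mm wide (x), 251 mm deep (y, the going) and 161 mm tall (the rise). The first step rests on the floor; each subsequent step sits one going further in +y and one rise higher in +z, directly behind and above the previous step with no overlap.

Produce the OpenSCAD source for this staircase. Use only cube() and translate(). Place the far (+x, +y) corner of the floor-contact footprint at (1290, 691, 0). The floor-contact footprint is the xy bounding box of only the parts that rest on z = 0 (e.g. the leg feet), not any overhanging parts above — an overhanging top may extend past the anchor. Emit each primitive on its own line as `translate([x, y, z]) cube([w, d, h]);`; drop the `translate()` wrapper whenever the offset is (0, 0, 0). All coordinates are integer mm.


translate([242, 440, 0]) cube([1048, 251, 161]);
translate([242, 691, 161]) cube([1048, 251, 161]);
translate([242, 942, 322]) cube([1048, 251, 161]);
translate([242, 1193, 483]) cube([1048, 251, 161]);
translate([242, 1444, 644]) cube([1048, 251, 161]);
translate([242, 1695, 805]) cube([1048, 251, 161]);
translate([242, 1946, 966]) cube([1048, 251, 161]);
translate([242, 2197, 1127]) cube([1048, 251, 161]);
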